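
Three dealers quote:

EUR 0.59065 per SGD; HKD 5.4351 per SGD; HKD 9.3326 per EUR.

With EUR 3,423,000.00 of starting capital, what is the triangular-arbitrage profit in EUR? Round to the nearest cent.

Profit: EUR 48,620.31

Profitable loop is EUR → HKD → SGD → EUR:
EUR 3,423,000.00 × 9.3326 = HKD 31,945,489.80
HKD 31,945,489.80 ÷ 5.4351 = SGD 5,877,626.87
SGD 5,877,626.87 × 0.59065 = EUR 3,471,620.31
Profit = EUR 3,471,620.31 − EUR 3,423,000.00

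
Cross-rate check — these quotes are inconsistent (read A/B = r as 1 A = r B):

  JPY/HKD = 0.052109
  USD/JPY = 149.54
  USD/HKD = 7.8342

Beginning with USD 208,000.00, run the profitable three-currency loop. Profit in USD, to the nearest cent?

Profit: USD 1,116.29

Profitable loop is USD → HKD → JPY → USD:
USD 208,000.00 × 7.8342 = HKD 1,629,513.60
HKD 1,629,513.60 ÷ 0.052109 = JPY 31,271,251
JPY 31,271,251 ÷ 149.54 = USD 209,116.29
Profit = USD 209,116.29 − USD 208,000.00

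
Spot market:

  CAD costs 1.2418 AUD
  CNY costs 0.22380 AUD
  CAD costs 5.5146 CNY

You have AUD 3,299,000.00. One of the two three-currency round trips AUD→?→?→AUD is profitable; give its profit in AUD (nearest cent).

Profitable loop is AUD → CNY → CAD → AUD:
AUD 3,299,000.00 ÷ 0.22380 = CNY 14,740,840.04
CNY 14,740,840.04 ÷ 5.5146 = CAD 2,673,056.98
CAD 2,673,056.98 × 1.2418 = AUD 3,319,402.16
Profit = AUD 3,319,402.16 − AUD 3,299,000.00

Profit: AUD 20,402.16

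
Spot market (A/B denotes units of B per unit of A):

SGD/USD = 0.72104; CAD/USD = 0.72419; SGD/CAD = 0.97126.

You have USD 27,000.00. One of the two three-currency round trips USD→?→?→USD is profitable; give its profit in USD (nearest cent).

Profit: USD 678.02

Profitable loop is USD → CAD → SGD → USD:
USD 27,000.00 ÷ 0.72419 = CAD 37,283.03
CAD 37,283.03 ÷ 0.97126 = SGD 38,386.25
SGD 38,386.25 × 0.72104 = USD 27,678.02
Profit = USD 27,678.02 − USD 27,000.00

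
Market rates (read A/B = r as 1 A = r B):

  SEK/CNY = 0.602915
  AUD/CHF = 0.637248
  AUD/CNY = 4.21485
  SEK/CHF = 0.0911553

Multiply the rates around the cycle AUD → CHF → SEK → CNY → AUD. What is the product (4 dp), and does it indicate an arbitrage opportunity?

1.0000 (no arbitrage)

Around AUD → CHF → SEK → CNY → AUD: 1 × 0.637248 ÷ 0.0911553 × 0.602915 ÷ 4.21485 = 1.000001
Product ≈ 1 (deviation 0.000%, within rounding noise).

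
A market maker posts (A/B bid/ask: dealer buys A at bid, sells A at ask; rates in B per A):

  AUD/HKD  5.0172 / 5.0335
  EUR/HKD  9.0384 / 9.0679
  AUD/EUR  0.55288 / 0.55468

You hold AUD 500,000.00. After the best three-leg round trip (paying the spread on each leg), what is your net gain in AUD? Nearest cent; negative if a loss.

Best loop AUD → HKD → EUR → AUD:
AUD 500,000.00 × 5.0172 (sell AUD at bid) = HKD 2,508,600.00
HKD 2,508,600.00 ÷ 9.0679 (buy EUR at ask) = EUR 276,646.19
EUR 276,646.19 ÷ 0.55468 (buy AUD at ask) = AUD 498,749.17

Net result: AUD -1,250.83 (no profitable arbitrage after spreads)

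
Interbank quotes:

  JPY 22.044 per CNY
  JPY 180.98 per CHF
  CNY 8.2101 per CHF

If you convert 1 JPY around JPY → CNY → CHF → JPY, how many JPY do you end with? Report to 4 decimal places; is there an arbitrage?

1.0000 (no arbitrage)

Around JPY → CNY → CHF → JPY: 1 ÷ 22.044 ÷ 8.2101 × 180.98 = 0.999981
Product ≈ 1 (deviation 0.002%, within rounding noise).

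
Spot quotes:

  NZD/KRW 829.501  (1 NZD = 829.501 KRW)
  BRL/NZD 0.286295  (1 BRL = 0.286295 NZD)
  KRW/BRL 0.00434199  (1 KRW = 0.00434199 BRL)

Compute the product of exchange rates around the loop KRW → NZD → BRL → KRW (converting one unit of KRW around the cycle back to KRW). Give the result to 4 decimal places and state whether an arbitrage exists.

0.9698 (arbitrage exists)

Around KRW → NZD → BRL → KRW: 1 ÷ 829.501 ÷ 0.286295 ÷ 0.00434199 = 0.969796
Product < 1; profitable direction is KRW → BRL → NZD → KRW.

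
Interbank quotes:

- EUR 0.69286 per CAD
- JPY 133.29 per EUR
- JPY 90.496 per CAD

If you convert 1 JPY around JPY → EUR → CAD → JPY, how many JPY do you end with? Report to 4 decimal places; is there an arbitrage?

0.9799 (arbitrage exists)

Around JPY → EUR → CAD → JPY: 1 ÷ 133.29 ÷ 0.69286 × 90.496 = 0.979910
Product < 1; profitable direction is JPY → CAD → EUR → JPY.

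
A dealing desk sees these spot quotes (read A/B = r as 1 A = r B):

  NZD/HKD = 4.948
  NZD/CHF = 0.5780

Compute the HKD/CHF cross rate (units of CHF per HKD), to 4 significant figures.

1 HKD ÷ 4.948 = 0.202102 NZD
0.202102 NZD × 0.5780 = 0.116815 CHF

HKD/CHF = 0.1168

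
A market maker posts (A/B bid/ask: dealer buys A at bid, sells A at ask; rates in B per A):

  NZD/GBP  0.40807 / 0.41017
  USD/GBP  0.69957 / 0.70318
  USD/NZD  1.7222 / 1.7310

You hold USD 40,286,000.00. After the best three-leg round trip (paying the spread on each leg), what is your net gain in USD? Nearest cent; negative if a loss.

Net result: USD -23,022.22 (no profitable arbitrage after spreads)

Best loop USD → NZD → GBP → USD:
USD 40,286,000.00 × 1.7222 (sell USD at bid) = NZD 69,380,549.20
NZD 69,380,549.20 × 0.40807 (sell NZD at bid) = GBP 28,312,120.71
GBP 28,312,120.71 ÷ 0.70318 (buy USD at ask) = USD 40,262,977.78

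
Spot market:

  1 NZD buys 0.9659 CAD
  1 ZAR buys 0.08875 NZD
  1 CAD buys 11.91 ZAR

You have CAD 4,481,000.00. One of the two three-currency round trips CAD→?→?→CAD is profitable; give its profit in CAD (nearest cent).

Profitable loop is CAD → ZAR → NZD → CAD:
CAD 4,481,000.00 × 11.91 = ZAR 53,368,710.00
ZAR 53,368,710.00 × 0.08875 = NZD 4,736,473.01
NZD 4,736,473.01 × 0.9659 = CAD 4,574,959.28
Profit = CAD 4,574,959.28 − CAD 4,481,000.00

Profit: CAD 93,959.28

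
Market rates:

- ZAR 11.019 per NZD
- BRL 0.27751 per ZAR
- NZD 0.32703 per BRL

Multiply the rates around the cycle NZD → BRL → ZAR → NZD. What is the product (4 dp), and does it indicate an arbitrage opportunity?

1.0000 (no arbitrage)

Around NZD → BRL → ZAR → NZD: 1 ÷ 0.32703 ÷ 0.27751 ÷ 11.019 = 0.999981
Product ≈ 1 (deviation 0.002%, within rounding noise).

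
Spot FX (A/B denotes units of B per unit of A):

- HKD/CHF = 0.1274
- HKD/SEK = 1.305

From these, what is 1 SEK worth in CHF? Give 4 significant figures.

SEK/CHF = 0.09762

1 SEK ÷ 1.305 = 0.766284 HKD
0.766284 HKD × 0.1274 = 0.0976245 CHF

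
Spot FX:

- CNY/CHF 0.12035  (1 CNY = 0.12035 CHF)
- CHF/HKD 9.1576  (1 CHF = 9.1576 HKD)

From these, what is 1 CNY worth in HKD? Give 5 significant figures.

1 CNY × 0.12035 = 0.12035 CHF
0.12035 CHF × 9.1576 = 1.10212 HKD

CNY/HKD = 1.1021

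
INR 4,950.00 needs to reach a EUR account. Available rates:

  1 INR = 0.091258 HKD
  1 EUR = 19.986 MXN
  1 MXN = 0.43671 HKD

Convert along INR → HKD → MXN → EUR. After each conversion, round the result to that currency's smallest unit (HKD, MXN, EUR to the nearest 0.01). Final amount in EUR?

EUR 51.76

INR 4,950.00 × 0.091258 = HKD 451.73
HKD 451.73 ÷ 0.43671 = MXN 1,034.39
MXN 1,034.39 ÷ 19.986 = EUR 51.76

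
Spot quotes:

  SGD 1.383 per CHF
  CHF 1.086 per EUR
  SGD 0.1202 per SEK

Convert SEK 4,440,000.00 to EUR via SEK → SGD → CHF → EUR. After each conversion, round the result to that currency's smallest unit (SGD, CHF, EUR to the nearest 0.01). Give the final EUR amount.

SEK 4,440,000.00 × 0.1202 = SGD 533,688.00
SGD 533,688.00 ÷ 1.383 = CHF 385,891.54
CHF 385,891.54 ÷ 1.086 = EUR 355,332.91

EUR 355,332.91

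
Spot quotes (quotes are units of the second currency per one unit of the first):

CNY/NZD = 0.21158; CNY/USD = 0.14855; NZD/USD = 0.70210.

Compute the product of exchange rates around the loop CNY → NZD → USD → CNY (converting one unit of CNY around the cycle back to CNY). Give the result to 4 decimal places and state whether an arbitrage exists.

1.0000 (no arbitrage)

Around CNY → NZD → USD → CNY: 1 × 0.21158 × 0.70210 ÷ 0.14855 = 1.000002
Product ≈ 1 (deviation 0.000%, within rounding noise).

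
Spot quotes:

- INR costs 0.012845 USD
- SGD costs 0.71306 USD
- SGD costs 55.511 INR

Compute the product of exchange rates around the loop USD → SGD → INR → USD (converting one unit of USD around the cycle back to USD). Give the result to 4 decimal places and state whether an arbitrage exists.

Around USD → SGD → INR → USD: 1 ÷ 0.71306 × 55.511 × 0.012845 = 0.999970
Product ≈ 1 (deviation 0.003%, within rounding noise).

1.0000 (no arbitrage)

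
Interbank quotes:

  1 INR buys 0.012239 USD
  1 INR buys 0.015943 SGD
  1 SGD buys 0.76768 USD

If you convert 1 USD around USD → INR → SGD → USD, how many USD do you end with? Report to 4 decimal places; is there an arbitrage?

1.0000 (no arbitrage)

Around USD → INR → SGD → USD: 1 ÷ 0.012239 × 0.015943 × 0.76768 = 1.000010
Product ≈ 1 (deviation 0.001%, within rounding noise).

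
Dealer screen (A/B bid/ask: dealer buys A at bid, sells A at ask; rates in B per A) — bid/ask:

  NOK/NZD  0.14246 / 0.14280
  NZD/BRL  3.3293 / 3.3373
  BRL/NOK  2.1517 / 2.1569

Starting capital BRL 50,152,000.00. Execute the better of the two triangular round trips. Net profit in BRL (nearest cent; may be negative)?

Net profit: BRL 1,029,834.42

Best loop BRL → NOK → NZD → BRL:
BRL 50,152,000.00 × 2.1517 (sell BRL at bid) = NOK 107,912,058.40
NOK 107,912,058.40 × 0.14246 (sell NOK at bid) = NZD 15,373,151.84
NZD 15,373,151.84 × 3.3293 (sell NZD at bid) = BRL 51,181,834.42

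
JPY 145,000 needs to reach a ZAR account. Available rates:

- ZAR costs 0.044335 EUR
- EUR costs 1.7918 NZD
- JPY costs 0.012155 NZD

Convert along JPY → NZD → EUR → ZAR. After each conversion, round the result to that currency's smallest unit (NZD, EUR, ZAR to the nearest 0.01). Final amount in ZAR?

ZAR 22,186.31

JPY 145,000 × 0.012155 = NZD 1,762.47
NZD 1,762.47 ÷ 1.7918 = EUR 983.63
EUR 983.63 ÷ 0.044335 = ZAR 22,186.31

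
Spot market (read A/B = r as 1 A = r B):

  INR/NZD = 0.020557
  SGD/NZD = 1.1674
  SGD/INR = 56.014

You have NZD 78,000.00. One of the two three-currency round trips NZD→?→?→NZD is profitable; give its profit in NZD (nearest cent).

Profitable loop is NZD → INR → SGD → NZD:
NZD 78,000.00 ÷ 0.020557 = INR 3,794,327.97
INR 3,794,327.97 ÷ 56.014 = SGD 67,738.92
SGD 67,738.92 × 1.1674 = NZD 79,078.42
Profit = NZD 79,078.42 − NZD 78,000.00

Profit: NZD 1,078.42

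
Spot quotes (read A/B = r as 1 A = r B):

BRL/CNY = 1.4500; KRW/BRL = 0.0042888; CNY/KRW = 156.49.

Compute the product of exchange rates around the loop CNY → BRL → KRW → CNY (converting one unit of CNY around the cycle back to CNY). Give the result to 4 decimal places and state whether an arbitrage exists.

Around CNY → BRL → KRW → CNY: 1 ÷ 1.4500 ÷ 0.0042888 ÷ 156.49 = 1.027566
Product > 1; profitable direction is CNY → BRL → KRW → CNY.

1.0276 (arbitrage exists)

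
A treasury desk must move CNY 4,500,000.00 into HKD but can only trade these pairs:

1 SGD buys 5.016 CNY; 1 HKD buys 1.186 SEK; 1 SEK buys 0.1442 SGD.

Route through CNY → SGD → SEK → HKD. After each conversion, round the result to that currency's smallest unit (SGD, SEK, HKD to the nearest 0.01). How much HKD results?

CNY 4,500,000.00 ÷ 5.016 = SGD 897,129.19
SGD 897,129.19 ÷ 0.1442 = SEK 6,221,422.95
SEK 6,221,422.95 ÷ 1.186 = HKD 5,245,719.18

HKD 5,245,719.18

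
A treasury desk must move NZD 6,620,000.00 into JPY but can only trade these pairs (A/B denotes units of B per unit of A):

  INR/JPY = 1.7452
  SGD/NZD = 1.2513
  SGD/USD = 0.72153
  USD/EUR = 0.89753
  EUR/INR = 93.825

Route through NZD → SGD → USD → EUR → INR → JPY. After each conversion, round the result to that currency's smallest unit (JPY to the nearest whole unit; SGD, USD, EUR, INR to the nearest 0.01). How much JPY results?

NZD 6,620,000.00 ÷ 1.2513 = SGD 5,290,497.88
SGD 5,290,497.88 × 0.72153 = USD 3,817,252.94
USD 3,817,252.94 × 0.89753 = EUR 3,426,099.03
EUR 3,426,099.03 × 93.825 = INR 321,453,741.49
INR 321,453,741.49 × 1.7452 = JPY 561,001,070

JPY 561,001,070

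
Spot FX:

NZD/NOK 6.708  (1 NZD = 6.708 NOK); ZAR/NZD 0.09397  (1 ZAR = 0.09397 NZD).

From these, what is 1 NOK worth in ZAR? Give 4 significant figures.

1 NOK ÷ 6.708 = 0.149076 NZD
0.149076 NZD ÷ 0.09397 = 1.58642 ZAR

NOK/ZAR = 1.586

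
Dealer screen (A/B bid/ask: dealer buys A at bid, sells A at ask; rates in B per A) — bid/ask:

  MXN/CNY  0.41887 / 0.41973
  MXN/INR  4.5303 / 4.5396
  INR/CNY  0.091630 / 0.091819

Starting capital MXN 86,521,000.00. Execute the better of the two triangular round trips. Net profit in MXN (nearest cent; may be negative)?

Net profit: MXN 425,207.08

Best loop MXN → CNY → INR → MXN:
MXN 86,521,000.00 × 0.41887 (sell MXN at bid) = CNY 36,241,051.27
CNY 36,241,051.27 ÷ 0.091819 (buy INR at ask) = INR 394,701,001.64
INR 394,701,001.64 ÷ 4.5396 (buy MXN at ask) = MXN 86,946,207.08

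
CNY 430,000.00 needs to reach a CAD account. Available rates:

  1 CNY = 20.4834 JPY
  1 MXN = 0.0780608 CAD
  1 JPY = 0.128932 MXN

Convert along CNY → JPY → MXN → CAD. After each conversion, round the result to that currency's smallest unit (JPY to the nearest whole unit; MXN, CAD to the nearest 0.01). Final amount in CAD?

CAD 88,647.04

CNY 430,000.00 × 20.4834 = JPY 8,807,862
JPY 8,807,862 × 0.128932 = MXN 1,135,615.26
MXN 1,135,615.26 × 0.0780608 = CAD 88,647.04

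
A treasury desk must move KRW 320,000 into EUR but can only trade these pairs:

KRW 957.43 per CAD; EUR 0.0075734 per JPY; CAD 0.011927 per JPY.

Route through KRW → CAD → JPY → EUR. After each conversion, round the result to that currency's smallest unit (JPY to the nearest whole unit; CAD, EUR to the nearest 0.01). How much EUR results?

EUR 212.23

KRW 320,000 ÷ 957.43 = CAD 334.23
CAD 334.23 ÷ 0.011927 = JPY 28,023
JPY 28,023 × 0.0075734 = EUR 212.23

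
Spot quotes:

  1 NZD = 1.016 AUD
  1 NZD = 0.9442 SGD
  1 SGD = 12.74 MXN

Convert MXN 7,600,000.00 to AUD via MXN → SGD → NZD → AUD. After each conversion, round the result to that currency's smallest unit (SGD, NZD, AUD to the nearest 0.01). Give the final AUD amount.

MXN 7,600,000.00 ÷ 12.74 = SGD 596,546.31
SGD 596,546.31 ÷ 0.9442 = NZD 631,800.79
NZD 631,800.79 × 1.016 = AUD 641,909.60

AUD 641,909.60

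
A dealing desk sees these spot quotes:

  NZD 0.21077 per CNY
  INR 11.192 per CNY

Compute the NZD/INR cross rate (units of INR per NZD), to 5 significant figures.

1 NZD ÷ 0.21077 = 4.74451 CNY
4.74451 CNY × 11.192 = 53.1005 INR

NZD/INR = 53.101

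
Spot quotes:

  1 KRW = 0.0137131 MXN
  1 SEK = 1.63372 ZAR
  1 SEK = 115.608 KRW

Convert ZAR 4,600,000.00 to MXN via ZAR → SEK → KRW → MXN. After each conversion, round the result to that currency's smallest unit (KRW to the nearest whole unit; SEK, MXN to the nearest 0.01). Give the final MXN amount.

ZAR 4,600,000.00 ÷ 1.63372 = SEK 2,815,659.97
SEK 2,815,659.97 × 115.608 = KRW 325,512,818
KRW 325,512,818 × 0.0137131 = MXN 4,463,789.82

MXN 4,463,789.82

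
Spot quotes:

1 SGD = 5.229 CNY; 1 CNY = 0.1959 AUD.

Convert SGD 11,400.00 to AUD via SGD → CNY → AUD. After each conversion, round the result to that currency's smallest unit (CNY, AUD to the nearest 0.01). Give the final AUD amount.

SGD 11,400.00 × 5.229 = CNY 59,610.60
CNY 59,610.60 × 0.1959 = AUD 11,677.72

AUD 11,677.72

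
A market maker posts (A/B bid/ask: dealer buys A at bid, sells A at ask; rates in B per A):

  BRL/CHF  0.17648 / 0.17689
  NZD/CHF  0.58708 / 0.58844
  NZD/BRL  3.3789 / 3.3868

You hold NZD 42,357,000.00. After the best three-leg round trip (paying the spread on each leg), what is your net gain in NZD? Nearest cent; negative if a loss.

Net profit: NZD 566,372.78

Best loop NZD → BRL → CHF → NZD:
NZD 42,357,000.00 × 3.3789 (sell NZD at bid) = BRL 143,120,067.30
BRL 143,120,067.30 × 0.17648 (sell BRL at bid) = CHF 25,257,829.48
CHF 25,257,829.48 ÷ 0.58844 (buy NZD at ask) = NZD 42,923,372.78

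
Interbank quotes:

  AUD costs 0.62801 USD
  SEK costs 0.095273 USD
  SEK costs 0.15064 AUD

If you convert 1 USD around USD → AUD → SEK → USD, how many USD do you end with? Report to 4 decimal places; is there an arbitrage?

1.0071 (arbitrage exists)

Around USD → AUD → SEK → USD: 1 ÷ 0.62801 ÷ 0.15064 × 0.095273 = 1.007078
Product > 1; profitable direction is USD → AUD → SEK → USD.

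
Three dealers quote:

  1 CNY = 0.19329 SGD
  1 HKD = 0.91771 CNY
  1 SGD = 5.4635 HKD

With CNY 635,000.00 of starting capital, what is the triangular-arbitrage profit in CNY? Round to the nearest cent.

Profitable loop is CNY → HKD → SGD → CNY:
CNY 635,000.00 ÷ 0.91771 = HKD 691,939.72
HKD 691,939.72 ÷ 5.4635 = SGD 126,647.70
SGD 126,647.70 ÷ 0.19329 = CNY 655,221.18
Profit = CNY 655,221.18 − CNY 635,000.00

Profit: CNY 20,221.18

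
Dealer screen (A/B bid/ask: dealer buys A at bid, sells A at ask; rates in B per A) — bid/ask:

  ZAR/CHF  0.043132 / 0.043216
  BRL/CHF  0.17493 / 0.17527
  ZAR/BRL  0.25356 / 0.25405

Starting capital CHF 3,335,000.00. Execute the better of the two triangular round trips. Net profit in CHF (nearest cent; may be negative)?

Best loop CHF → ZAR → BRL → CHF:
CHF 3,335,000.00 ÷ 0.043216 (buy ZAR at ask) = ZAR 77,170,492.41
ZAR 77,170,492.41 × 0.25356 (sell ZAR at bid) = BRL 19,567,350.06
BRL 19,567,350.06 × 0.17493 (sell BRL at bid) = CHF 3,422,916.55

Net profit: CHF 87,916.55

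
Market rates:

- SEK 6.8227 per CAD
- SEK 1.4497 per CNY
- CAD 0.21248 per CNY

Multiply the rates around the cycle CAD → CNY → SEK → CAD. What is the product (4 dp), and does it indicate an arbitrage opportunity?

Around CAD → CNY → SEK → CAD: 1 ÷ 0.21248 × 1.4497 ÷ 6.8227 = 1.000009
Product ≈ 1 (deviation 0.001%, within rounding noise).

1.0000 (no arbitrage)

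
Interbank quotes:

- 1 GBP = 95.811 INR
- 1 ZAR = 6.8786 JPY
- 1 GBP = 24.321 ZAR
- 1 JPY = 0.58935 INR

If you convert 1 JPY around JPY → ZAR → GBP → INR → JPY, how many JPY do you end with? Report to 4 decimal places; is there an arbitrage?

Around JPY → ZAR → GBP → INR → JPY: 1 ÷ 6.8786 ÷ 24.321 × 95.811 ÷ 0.58935 = 0.971764
Product < 1; profitable direction is JPY → INR → GBP → ZAR → JPY.

0.9718 (arbitrage exists)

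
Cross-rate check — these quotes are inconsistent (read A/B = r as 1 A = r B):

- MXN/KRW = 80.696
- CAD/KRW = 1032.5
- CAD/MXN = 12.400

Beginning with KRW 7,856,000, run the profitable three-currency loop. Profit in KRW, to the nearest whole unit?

Profit: KRW 250,210

Profitable loop is KRW → MXN → CAD → KRW:
KRW 7,856,000 ÷ 80.696 = MXN 97,353.03
MXN 97,353.03 ÷ 12.400 = CAD 7,851.05
CAD 7,851.05 × 1032.5 = KRW 8,106,210
Profit = KRW 8,106,210 − KRW 7,856,000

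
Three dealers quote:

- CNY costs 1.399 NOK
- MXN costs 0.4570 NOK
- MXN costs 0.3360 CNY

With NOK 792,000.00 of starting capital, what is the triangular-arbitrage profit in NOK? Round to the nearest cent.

Profit: NOK 22,640.46

Profitable loop is NOK → MXN → CNY → NOK:
NOK 792,000.00 ÷ 0.4570 = MXN 1,733,041.58
MXN 1,733,041.58 × 0.3360 = CNY 582,301.97
CNY 582,301.97 × 1.399 = NOK 814,640.46
Profit = NOK 814,640.46 − NOK 792,000.00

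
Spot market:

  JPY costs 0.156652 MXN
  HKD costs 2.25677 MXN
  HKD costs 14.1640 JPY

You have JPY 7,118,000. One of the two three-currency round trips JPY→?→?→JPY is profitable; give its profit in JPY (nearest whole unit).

Profit: JPY 121,748

Profitable loop is JPY → HKD → MXN → JPY:
JPY 7,118,000 ÷ 14.1640 = HKD 502,541.65
HKD 502,541.65 × 2.25677 = MXN 1,134,120.93
MXN 1,134,120.93 ÷ 0.156652 = JPY 7,239,748
Profit = JPY 7,239,748 − JPY 7,118,000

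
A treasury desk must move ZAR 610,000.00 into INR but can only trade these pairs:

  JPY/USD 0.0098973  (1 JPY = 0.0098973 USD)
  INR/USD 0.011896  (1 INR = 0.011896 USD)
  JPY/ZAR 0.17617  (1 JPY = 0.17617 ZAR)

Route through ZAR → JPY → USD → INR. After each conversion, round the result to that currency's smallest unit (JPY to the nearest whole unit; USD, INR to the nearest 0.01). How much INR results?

INR 2,880,803.63

ZAR 610,000.00 ÷ 0.17617 = JPY 3,462,565
JPY 3,462,565 × 0.0098973 = USD 34,270.04
USD 34,270.04 ÷ 0.011896 = INR 2,880,803.63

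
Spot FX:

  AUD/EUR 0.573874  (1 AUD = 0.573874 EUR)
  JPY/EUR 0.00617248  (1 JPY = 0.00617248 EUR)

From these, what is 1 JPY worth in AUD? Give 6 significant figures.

1 JPY × 0.00617248 = 0.00617248 EUR
0.00617248 EUR ÷ 0.573874 = 0.0107558 AUD

JPY/AUD = 0.0107558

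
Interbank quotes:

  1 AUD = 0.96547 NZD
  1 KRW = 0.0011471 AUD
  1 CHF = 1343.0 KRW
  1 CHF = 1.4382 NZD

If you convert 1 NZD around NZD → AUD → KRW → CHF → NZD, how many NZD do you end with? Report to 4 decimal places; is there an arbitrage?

Around NZD → AUD → KRW → CHF → NZD: 1 ÷ 0.96547 ÷ 0.0011471 ÷ 1343.0 × 1.4382 = 0.966948
Product < 1; profitable direction is NZD → CHF → KRW → AUD → NZD.

0.9669 (arbitrage exists)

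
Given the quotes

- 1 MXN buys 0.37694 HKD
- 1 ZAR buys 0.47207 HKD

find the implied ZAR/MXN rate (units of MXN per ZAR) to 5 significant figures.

ZAR/MXN = 1.2524

1 ZAR × 0.47207 = 0.47207 HKD
0.47207 HKD ÷ 0.37694 = 1.25237 MXN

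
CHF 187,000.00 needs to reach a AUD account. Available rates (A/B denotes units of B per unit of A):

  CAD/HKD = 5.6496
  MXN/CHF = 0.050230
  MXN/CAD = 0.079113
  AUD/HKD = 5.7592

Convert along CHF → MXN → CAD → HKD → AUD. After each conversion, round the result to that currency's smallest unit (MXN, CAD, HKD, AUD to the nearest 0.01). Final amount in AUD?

CHF 187,000.00 ÷ 0.050230 = MXN 3,722,874.78
MXN 3,722,874.78 × 0.079113 = CAD 294,527.79
CAD 294,527.79 × 5.6496 = HKD 1,663,964.20
HKD 1,663,964.20 ÷ 5.7592 = AUD 288,922.80

AUD 288,922.80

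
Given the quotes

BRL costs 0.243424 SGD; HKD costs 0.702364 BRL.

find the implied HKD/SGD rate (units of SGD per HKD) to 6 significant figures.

HKD/SGD = 0.170972

1 HKD × 0.702364 = 0.702364 BRL
0.702364 BRL × 0.243424 = 0.170972 SGD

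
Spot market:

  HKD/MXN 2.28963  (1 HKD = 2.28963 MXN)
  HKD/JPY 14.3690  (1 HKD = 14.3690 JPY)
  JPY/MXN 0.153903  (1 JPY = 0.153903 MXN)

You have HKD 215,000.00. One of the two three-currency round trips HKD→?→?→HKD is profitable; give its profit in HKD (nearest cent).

Profit: HKD 7,602.55

Profitable loop is HKD → MXN → JPY → HKD:
HKD 215,000.00 × 2.28963 = MXN 492,270.45
MXN 492,270.45 ÷ 0.153903 = JPY 3,198,576
JPY 3,198,576 ÷ 14.3690 = HKD 222,602.55
Profit = HKD 222,602.55 − HKD 215,000.00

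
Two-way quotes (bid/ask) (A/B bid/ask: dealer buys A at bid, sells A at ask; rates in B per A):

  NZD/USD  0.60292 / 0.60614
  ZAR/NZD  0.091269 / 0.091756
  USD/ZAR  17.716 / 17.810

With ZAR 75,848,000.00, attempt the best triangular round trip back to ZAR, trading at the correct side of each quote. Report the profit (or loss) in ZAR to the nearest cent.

Net profit: ZAR 724,494.75

Best loop ZAR → USD → NZD → ZAR:
ZAR 75,848,000.00 ÷ 17.810 (buy USD at ask) = USD 4,258,731.05
USD 4,258,731.05 ÷ 0.60614 (buy NZD at ask) = NZD 7,025,985.83
NZD 7,025,985.83 ÷ 0.091756 (buy ZAR at ask) = ZAR 76,572,494.75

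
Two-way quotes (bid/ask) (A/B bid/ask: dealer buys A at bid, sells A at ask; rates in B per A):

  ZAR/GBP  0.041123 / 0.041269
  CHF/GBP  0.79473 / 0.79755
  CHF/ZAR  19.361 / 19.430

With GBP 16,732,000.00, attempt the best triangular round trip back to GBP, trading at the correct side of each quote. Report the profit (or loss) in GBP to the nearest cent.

Best loop GBP → CHF → ZAR → GBP:
GBP 16,732,000.00 ÷ 0.79755 (buy CHF at ask) = CHF 20,979,248.95
CHF 20,979,248.95 × 19.361 (sell CHF at bid) = ZAR 406,179,238.92
ZAR 406,179,238.92 × 0.041123 (sell ZAR at bid) = GBP 16,703,308.84

Net result: GBP -28,691.16 (no profitable arbitrage after spreads)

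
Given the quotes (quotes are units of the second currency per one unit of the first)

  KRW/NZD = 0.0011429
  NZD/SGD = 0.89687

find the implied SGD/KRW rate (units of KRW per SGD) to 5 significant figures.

1 SGD ÷ 0.89687 = 1.11499 NZD
1.11499 NZD ÷ 0.0011429 = 975.579 KRW

SGD/KRW = 975.58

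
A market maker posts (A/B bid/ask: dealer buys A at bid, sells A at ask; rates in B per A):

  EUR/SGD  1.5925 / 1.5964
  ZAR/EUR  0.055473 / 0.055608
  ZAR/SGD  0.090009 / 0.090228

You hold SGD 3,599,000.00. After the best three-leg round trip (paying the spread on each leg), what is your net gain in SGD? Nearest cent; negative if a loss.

Net profit: SGD 50,125.41

Best loop SGD → EUR → ZAR → SGD:
SGD 3,599,000.00 ÷ 1.5964 (buy EUR at ask) = EUR 2,254,447.51
EUR 2,254,447.51 ÷ 0.055608 (buy ZAR at ask) = ZAR 40,541,783.68
ZAR 40,541,783.68 × 0.090009 (sell ZAR at bid) = SGD 3,649,125.41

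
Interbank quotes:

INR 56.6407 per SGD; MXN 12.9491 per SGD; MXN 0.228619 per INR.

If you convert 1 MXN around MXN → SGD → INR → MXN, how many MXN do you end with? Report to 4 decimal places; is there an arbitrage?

1.0000 (no arbitrage)

Around MXN → SGD → INR → MXN: 1 ÷ 12.9491 × 56.6407 × 0.228619 = 1.000003
Product ≈ 1 (deviation 0.000%, within rounding noise).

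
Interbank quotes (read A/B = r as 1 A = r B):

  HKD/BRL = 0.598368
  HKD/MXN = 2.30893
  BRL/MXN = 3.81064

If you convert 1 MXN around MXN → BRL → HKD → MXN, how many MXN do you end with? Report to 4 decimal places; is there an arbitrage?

1.0126 (arbitrage exists)

Around MXN → BRL → HKD → MXN: 1 ÷ 3.81064 ÷ 0.598368 × 2.30893 = 1.012615
Product > 1; profitable direction is MXN → BRL → HKD → MXN.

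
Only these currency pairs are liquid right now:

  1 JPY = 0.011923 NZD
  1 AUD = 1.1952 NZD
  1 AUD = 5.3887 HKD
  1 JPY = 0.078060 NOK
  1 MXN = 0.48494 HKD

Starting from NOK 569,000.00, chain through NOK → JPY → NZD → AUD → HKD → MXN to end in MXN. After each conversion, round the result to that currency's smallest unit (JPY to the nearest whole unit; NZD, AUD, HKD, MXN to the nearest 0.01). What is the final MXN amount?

NOK 569,000.00 ÷ 0.078060 = JPY 7,289,265
JPY 7,289,265 × 0.011923 = NZD 86,909.91
NZD 86,909.91 ÷ 1.1952 = AUD 72,715.79
AUD 72,715.79 × 5.3887 = HKD 391,843.58
HKD 391,843.58 ÷ 0.48494 = MXN 808,024.87

MXN 808,024.87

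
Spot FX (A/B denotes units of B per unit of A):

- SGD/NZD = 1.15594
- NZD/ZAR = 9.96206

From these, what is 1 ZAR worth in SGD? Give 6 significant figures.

1 ZAR ÷ 9.96206 = 0.100381 NZD
0.100381 NZD ÷ 1.15594 = 0.0868391 SGD

ZAR/SGD = 0.0868391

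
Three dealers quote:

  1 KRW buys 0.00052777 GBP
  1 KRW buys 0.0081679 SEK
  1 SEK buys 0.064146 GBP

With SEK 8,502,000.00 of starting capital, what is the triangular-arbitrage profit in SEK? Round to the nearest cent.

Profitable loop is SEK → KRW → GBP → SEK:
SEK 8,502,000.00 ÷ 0.0081679 = KRW 1,040,904,027
KRW 1,040,904,027 × 0.00052777 = GBP 549,357.92
GBP 549,357.92 ÷ 0.064146 = SEK 8,564,180.44
Profit = SEK 8,564,180.44 − SEK 8,502,000.00

Profit: SEK 62,180.44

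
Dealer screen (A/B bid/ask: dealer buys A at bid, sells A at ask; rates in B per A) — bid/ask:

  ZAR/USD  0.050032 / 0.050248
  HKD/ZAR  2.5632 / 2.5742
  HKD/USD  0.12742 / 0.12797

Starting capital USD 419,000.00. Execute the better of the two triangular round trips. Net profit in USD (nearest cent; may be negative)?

Net profit: USD 890.66

Best loop USD → HKD → ZAR → USD:
USD 419,000.00 ÷ 0.12797 (buy HKD at ask) = HKD 3,274,204.89
HKD 3,274,204.89 × 2.5632 (sell HKD at bid) = ZAR 8,392,441.98
ZAR 8,392,441.98 × 0.050032 (sell ZAR at bid) = USD 419,890.66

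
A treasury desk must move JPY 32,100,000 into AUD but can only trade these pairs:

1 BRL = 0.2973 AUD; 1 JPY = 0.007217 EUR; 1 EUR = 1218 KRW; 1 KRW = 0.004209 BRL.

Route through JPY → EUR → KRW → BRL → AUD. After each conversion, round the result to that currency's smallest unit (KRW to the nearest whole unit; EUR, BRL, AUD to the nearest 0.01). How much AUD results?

AUD 353,087.92

JPY 32,100,000 × 0.007217 = EUR 231,665.70
EUR 231,665.70 × 1218 = KRW 282,168,823
KRW 282,168,823 × 0.004209 = BRL 1,187,648.58
BRL 1,187,648.58 × 0.2973 = AUD 353,087.92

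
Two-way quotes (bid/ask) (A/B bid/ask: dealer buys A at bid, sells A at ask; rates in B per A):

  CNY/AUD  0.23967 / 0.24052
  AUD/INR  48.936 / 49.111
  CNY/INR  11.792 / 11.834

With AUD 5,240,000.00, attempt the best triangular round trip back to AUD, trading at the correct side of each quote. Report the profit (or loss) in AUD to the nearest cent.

Net result: AUD -8,951.04 (no profitable arbitrage after spreads)

Best loop AUD → CNY → INR → AUD:
AUD 5,240,000.00 ÷ 0.24052 (buy CNY at ask) = CNY 21,786,130.05
CNY 21,786,130.05 × 11.792 (sell CNY at bid) = INR 256,902,045.57
INR 256,902,045.57 ÷ 49.111 (buy AUD at ask) = AUD 5,231,048.96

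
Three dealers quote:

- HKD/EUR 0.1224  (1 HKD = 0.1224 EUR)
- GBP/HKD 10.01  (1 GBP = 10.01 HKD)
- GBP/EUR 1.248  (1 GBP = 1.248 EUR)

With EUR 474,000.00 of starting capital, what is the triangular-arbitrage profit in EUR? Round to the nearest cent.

Profitable loop is EUR → HKD → GBP → EUR:
EUR 474,000.00 ÷ 0.1224 = HKD 3,872,549.02
HKD 3,872,549.02 ÷ 10.01 = GBP 386,868.03
GBP 386,868.03 × 1.248 = EUR 482,811.31
Profit = EUR 482,811.31 − EUR 474,000.00

Profit: EUR 8,811.31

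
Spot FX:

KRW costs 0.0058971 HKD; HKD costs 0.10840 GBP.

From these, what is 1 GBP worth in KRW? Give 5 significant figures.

GBP/KRW = 1564.3

1 GBP ÷ 0.10840 = 9.22509 HKD
9.22509 HKD ÷ 0.0058971 = 1564.34 KRW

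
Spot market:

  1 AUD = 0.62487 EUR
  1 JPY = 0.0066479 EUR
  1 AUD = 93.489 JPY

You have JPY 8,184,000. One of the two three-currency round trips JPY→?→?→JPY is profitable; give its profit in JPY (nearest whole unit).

Profit: JPY 44,304

Profitable loop is JPY → AUD → EUR → JPY:
JPY 8,184,000 ÷ 93.489 = AUD 87,539.71
AUD 87,539.71 × 0.62487 = EUR 54,700.94
EUR 54,700.94 ÷ 0.0066479 = JPY 8,228,304
Profit = JPY 8,228,304 − JPY 8,184,000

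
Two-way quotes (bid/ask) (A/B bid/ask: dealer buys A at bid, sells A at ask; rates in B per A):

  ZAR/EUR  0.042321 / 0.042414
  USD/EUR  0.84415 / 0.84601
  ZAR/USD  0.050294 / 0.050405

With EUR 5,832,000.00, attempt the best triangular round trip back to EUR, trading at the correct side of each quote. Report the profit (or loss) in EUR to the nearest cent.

Best loop EUR → ZAR → USD → EUR:
EUR 5,832,000.00 ÷ 0.042414 (buy ZAR at ask) = ZAR 137,501,768.28
ZAR 137,501,768.28 × 0.050294 (sell ZAR at bid) = USD 6,915,513.93
USD 6,915,513.93 × 0.84415 (sell USD at bid) = EUR 5,837,731.09

Net profit: EUR 5,731.09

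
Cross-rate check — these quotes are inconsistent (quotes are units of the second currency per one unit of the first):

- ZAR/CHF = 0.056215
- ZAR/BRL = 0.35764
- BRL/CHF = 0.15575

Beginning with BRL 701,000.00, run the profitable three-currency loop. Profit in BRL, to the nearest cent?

Profit: BRL 6,450.55

Profitable loop is BRL → ZAR → CHF → BRL:
BRL 701,000.00 ÷ 0.35764 = ZAR 1,960,071.58
ZAR 1,960,071.58 × 0.056215 = CHF 110,185.42
CHF 110,185.42 ÷ 0.15575 = BRL 707,450.55
Profit = BRL 707,450.55 − BRL 701,000.00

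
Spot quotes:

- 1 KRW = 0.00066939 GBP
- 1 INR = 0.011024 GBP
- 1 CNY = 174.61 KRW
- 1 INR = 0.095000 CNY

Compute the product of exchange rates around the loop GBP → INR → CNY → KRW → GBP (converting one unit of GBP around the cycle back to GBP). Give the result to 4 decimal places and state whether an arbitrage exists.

Around GBP → INR → CNY → KRW → GBP: 1 ÷ 0.011024 × 0.095000 × 174.61 × 0.00066939 = 1.007239
Product > 1; profitable direction is GBP → INR → CNY → KRW → GBP.

1.0072 (arbitrage exists)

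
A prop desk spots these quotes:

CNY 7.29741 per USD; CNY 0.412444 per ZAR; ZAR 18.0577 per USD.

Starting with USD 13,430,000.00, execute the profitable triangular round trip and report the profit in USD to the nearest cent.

Profit: USD 276,756.23

Profitable loop is USD → ZAR → CNY → USD:
USD 13,430,000.00 × 18.0577 = ZAR 242,514,911.00
ZAR 242,514,911.00 × 0.412444 = CNY 100,023,819.95
CNY 100,023,819.95 ÷ 7.29741 = USD 13,706,756.23
Profit = USD 13,706,756.23 − USD 13,430,000.00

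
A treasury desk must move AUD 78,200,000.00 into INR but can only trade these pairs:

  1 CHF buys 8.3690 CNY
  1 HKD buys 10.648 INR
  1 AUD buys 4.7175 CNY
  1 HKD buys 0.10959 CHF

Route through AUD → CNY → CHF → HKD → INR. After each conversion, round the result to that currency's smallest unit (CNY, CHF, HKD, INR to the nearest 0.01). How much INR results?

INR 4,282,942,162.06

AUD 78,200,000.00 × 4.7175 = CNY 368,908,500.00
CNY 368,908,500.00 ÷ 8.3690 = CHF 44,080,356.08
CHF 44,080,356.08 ÷ 0.10959 = HKD 402,229,729.72
HKD 402,229,729.72 × 10.648 = INR 4,282,942,162.06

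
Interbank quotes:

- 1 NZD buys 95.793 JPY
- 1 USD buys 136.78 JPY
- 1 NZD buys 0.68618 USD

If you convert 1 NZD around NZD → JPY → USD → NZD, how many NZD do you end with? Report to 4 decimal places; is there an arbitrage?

Around NZD → JPY → USD → NZD: 1 × 95.793 ÷ 136.78 ÷ 0.68618 = 1.020641
Product > 1; profitable direction is NZD → JPY → USD → NZD.

1.0206 (arbitrage exists)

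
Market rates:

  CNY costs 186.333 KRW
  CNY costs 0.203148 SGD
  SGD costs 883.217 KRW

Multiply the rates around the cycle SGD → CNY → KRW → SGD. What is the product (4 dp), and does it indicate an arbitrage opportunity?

1.0385 (arbitrage exists)

Around SGD → CNY → KRW → SGD: 1 ÷ 0.203148 × 186.333 ÷ 883.217 = 1.038508
Product > 1; profitable direction is SGD → CNY → KRW → SGD.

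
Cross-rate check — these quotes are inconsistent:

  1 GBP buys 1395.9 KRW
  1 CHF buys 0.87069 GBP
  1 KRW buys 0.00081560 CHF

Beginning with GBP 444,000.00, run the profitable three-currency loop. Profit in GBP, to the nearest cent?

Profit: GBP 3,907.04

Profitable loop is GBP → CHF → KRW → GBP:
GBP 444,000.00 ÷ 0.87069 = CHF 509,940.39
CHF 509,940.39 ÷ 0.00081560 = KRW 625,233,438
KRW 625,233,438 ÷ 1395.9 = GBP 447,907.04
Profit = GBP 447,907.04 − GBP 444,000.00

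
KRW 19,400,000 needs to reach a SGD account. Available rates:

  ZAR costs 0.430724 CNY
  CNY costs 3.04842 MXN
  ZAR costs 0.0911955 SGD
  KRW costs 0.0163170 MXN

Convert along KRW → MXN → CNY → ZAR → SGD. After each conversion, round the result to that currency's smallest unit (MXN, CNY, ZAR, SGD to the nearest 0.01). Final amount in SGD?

KRW 19,400,000 × 0.0163170 = MXN 316,549.80
MXN 316,549.80 ÷ 3.04842 = CNY 103,840.61
CNY 103,840.61 ÷ 0.430724 = ZAR 241,083.87
ZAR 241,083.87 × 0.0911955 = SGD 21,985.76

SGD 21,985.76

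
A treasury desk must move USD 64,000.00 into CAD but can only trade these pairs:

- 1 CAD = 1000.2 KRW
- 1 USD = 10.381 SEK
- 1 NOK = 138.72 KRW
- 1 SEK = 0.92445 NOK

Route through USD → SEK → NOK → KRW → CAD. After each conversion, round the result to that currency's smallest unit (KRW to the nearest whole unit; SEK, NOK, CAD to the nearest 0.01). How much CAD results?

CAD 85,183.37

USD 64,000.00 × 10.381 = SEK 664,384.00
SEK 664,384.00 × 0.92445 = NOK 614,189.79
NOK 614,189.79 × 138.72 = KRW 85,200,408
KRW 85,200,408 ÷ 1000.2 = CAD 85,183.37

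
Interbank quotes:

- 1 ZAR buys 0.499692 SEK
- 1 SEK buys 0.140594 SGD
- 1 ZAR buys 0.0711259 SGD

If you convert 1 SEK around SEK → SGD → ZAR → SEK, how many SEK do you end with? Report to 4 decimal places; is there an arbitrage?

Around SEK → SGD → ZAR → SEK: 1 × 0.140594 ÷ 0.0711259 × 0.499692 = 0.987737
Product < 1; profitable direction is SEK → ZAR → SGD → SEK.

0.9877 (arbitrage exists)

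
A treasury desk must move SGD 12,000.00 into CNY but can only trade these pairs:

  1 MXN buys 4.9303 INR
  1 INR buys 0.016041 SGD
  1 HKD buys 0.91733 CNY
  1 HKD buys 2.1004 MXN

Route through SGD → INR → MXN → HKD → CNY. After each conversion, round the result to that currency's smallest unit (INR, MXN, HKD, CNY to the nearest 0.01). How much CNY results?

CNY 66,267.41

SGD 12,000.00 ÷ 0.016041 = INR 748,083.04
INR 748,083.04 ÷ 4.9303 = MXN 151,731.75
MXN 151,731.75 ÷ 2.1004 = HKD 72,239.45
HKD 72,239.45 × 0.91733 = CNY 66,267.41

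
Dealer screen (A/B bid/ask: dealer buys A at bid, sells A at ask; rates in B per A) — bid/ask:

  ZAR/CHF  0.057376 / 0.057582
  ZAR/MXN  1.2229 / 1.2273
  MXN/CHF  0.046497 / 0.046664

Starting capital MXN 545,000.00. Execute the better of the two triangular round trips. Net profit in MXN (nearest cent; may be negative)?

Best loop MXN → ZAR → CHF → MXN:
MXN 545,000.00 ÷ 1.2273 (buy ZAR at ask) = ZAR 444,064.21
ZAR 444,064.21 × 0.057376 (sell ZAR at bid) = CHF 25,478.63
CHF 25,478.63 ÷ 0.046664 (buy MXN at ask) = MXN 546,001.80

Net profit: MXN 1,001.80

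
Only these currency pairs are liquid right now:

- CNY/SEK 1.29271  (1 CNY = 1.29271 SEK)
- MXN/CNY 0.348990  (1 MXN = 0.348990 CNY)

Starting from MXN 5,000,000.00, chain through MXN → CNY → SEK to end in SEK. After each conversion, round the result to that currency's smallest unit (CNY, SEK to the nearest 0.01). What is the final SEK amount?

SEK 2,255,714.31

MXN 5,000,000.00 × 0.348990 = CNY 1,744,950.00
CNY 1,744,950.00 × 1.29271 = SEK 2,255,714.31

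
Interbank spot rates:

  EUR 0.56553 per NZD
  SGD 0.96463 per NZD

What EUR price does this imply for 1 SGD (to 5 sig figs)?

SGD/EUR = 0.58627

1 SGD ÷ 0.96463 = 1.03667 NZD
1.03667 NZD × 0.56553 = 0.586266 EUR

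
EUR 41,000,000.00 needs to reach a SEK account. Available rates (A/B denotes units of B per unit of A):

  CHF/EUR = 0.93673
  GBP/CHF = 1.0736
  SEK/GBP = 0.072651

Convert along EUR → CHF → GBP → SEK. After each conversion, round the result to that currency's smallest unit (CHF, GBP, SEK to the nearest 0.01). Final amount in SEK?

EUR 41,000,000.00 ÷ 0.93673 = CHF 43,769,282.50
CHF 43,769,282.50 ÷ 1.0736 = GBP 40,768,705.76
GBP 40,768,705.76 ÷ 0.072651 = SEK 561,158,218.88

SEK 561,158,218.88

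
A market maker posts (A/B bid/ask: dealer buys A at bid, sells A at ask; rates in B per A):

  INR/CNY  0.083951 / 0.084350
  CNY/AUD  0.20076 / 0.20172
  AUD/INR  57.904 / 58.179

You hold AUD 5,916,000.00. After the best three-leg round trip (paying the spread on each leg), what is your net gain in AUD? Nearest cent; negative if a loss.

Best loop AUD → CNY → INR → AUD:
AUD 5,916,000.00 ÷ 0.20172 (buy CNY at ask) = CNY 29,327,781.08
CNY 29,327,781.08 ÷ 0.084350 (buy INR at ask) = INR 347,691,536.25
INR 347,691,536.25 ÷ 58.179 (buy AUD at ask) = AUD 5,976,237.75

Net profit: AUD 60,237.75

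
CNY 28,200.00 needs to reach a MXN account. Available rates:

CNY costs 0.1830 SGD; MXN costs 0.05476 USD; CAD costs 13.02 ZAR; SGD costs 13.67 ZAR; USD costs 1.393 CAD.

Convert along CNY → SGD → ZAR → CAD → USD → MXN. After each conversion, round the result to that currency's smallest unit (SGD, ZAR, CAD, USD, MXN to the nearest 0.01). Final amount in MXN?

MXN 71,030.13

CNY 28,200.00 × 0.1830 = SGD 5,160.60
SGD 5,160.60 × 13.67 = ZAR 70,545.40
ZAR 70,545.40 ÷ 13.02 = CAD 5,418.23
CAD 5,418.23 ÷ 1.393 = USD 3,889.61
USD 3,889.61 ÷ 0.05476 = MXN 71,030.13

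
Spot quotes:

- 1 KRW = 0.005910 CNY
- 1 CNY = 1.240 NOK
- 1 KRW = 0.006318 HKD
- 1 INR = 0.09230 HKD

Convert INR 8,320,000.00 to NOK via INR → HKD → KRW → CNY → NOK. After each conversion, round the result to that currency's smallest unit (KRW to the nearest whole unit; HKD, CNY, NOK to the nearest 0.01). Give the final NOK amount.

INR 8,320,000.00 × 0.09230 = HKD 767,936.00
HKD 767,936.00 ÷ 0.006318 = KRW 121,547,325
KRW 121,547,325 × 0.005910 = CNY 718,344.69
CNY 718,344.69 × 1.240 = NOK 890,747.42

NOK 890,747.42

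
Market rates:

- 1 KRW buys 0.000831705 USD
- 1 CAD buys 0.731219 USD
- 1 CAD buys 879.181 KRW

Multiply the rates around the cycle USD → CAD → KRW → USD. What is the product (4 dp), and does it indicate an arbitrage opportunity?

Around USD → CAD → KRW → USD: 1 ÷ 0.731219 × 879.181 × 0.000831705 = 1.000000
Product ≈ 1 (deviation 0.000%, within rounding noise).

1.0000 (no arbitrage)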